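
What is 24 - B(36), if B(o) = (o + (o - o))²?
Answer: -1272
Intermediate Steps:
B(o) = o² (B(o) = (o + 0)² = o²)
24 - B(36) = 24 - 1*36² = 24 - 1*1296 = 24 - 1296 = -1272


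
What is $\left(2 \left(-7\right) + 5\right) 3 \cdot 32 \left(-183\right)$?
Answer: $158112$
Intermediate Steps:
$\left(2 \left(-7\right) + 5\right) 3 \cdot 32 \left(-183\right) = \left(-14 + 5\right) 96 \left(-183\right) = \left(-9\right) 96 \left(-183\right) = \left(-864\right) \left(-183\right) = 158112$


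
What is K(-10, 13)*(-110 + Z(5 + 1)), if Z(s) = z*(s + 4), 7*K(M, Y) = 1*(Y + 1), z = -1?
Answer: -240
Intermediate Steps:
K(M, Y) = ⅐ + Y/7 (K(M, Y) = (1*(Y + 1))/7 = (1*(1 + Y))/7 = (1 + Y)/7 = ⅐ + Y/7)
Z(s) = -4 - s (Z(s) = -(s + 4) = -(4 + s) = -4 - s)
K(-10, 13)*(-110 + Z(5 + 1)) = (⅐ + (⅐)*13)*(-110 + (-4 - (5 + 1))) = (⅐ + 13/7)*(-110 + (-4 - 1*6)) = 2*(-110 + (-4 - 6)) = 2*(-110 - 10) = 2*(-120) = -240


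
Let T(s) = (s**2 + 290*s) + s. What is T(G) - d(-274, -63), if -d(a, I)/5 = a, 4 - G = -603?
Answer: 543716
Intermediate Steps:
G = 607 (G = 4 - 1*(-603) = 4 + 603 = 607)
d(a, I) = -5*a
T(s) = s**2 + 291*s
T(G) - d(-274, -63) = 607*(291 + 607) - (-5)*(-274) = 607*898 - 1*1370 = 545086 - 1370 = 543716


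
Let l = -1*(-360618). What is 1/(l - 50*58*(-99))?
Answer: 1/647718 ≈ 1.5439e-6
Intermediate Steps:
l = 360618
1/(l - 50*58*(-99)) = 1/(360618 - 50*58*(-99)) = 1/(360618 - 2900*(-99)) = 1/(360618 + 287100) = 1/647718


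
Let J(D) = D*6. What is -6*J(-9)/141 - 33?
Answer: -1443/47 ≈ -30.702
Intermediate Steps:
J(D) = 6*D
-6*J(-9)/141 - 33 = -6*6*(-9)/141 - 33 = -(-324)/141 - 33 = -6*(-18/47) - 33 = 108/47 - 33 = -1443/47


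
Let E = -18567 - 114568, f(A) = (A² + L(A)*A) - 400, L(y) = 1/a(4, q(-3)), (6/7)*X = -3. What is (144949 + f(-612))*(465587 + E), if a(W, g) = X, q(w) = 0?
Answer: 1208421463500/7 ≈ 1.7263e+11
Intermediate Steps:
X = -7/2 (X = (7/6)*(-3) = -7/2 ≈ -3.5000)
a(W, g) = -7/2
L(y) = -2/7 (L(y) = 1/(-7/2) = -2/7)
f(A) = -400 + A² - 2*A/7 (f(A) = (A² - 2*A/7) - 400 = -400 + A² - 2*A/7)
E = -133135
(144949 + f(-612))*(465587 + E) = (144949 + (-400 + (-612)² - 2/7*(-612)))*(465587 - 133135) = (144949 + (-400 + 374544 + 1224/7))*332452 = (144949 + 2620232/7)*332452 = (3634875/7)*332452 = 1208421463500/7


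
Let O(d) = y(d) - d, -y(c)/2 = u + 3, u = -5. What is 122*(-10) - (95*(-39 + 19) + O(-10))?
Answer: 666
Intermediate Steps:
y(c) = 4 (y(c) = -2*(-5 + 3) = -2*(-2) = 4)
O(d) = 4 - d
122*(-10) - (95*(-39 + 19) + O(-10)) = 122*(-10) - (95*(-39 + 19) + (4 - 1*(-10))) = -1220 - (95*(-20) + (4 + 10)) = -1220 - (-1900 + 14) = -1220 - 1*(-1886) = -1220 + 1886 = 666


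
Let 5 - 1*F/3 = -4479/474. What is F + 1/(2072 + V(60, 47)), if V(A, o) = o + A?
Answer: 14924129/344282 ≈ 43.349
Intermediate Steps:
V(A, o) = A + o
F = 6849/158 (F = 15 - (-13437)/474 = 15 - 3*(-1493/158) = 15 + 4479/158 = 6849/158 ≈ 43.348)
F + 1/(2072 + V(60, 47)) = 6849/158 + 1/(2072 + (60 + 47)) = 6849/158 + 1/(2072 + 107) = 6849/158 + 1/2179 = 14924129/344282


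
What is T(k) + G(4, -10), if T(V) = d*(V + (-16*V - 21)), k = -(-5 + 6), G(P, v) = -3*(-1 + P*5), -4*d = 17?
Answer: -63/2 ≈ -31.500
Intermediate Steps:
d = -17/4 (d = -1/4*17 = -17/4 ≈ -4.2500)
G(P, v) = 3 - 15*P (G(P, v) = -3*(-1 + 5*P) = 3 - 15*P)
k = -1 (k = -1*1 = -1)
T(V) = 357/4 + 255*V/4 (T(V) = -17*(V + (-16*V - 21))/4 = -17*(V + (-21 - 16*V))/4 = -17*(-21 - 15*V)/4 = 357/4 + 255*V/4)
T(k) + G(4, -10) = (357/4 + (255/4)*(-1)) + (3 - 15*4) = (357/4 - 255/4) + (3 - 60) = 51/2 - 57 = -63/2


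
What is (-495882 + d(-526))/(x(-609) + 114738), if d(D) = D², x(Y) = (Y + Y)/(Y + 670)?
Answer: -6685783/3498900 ≈ -1.9108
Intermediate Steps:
x(Y) = 2*Y/(670 + Y) (x(Y) = (2*Y)/(670 + Y) = 2*Y/(670 + Y))
(-495882 + d(-526))/(x(-609) + 114738) = (-495882 + (-526)²)/(2*(-609)/(670 - 609) + 114738) = (-495882 + 276676)/(2*(-609)/61 + 114738) = -219206/(2*(-609)*(1/61) + 114738) = -219206/(-1218/61 + 114738) = -219206/6997800/61 = -219206*61/6997800 = -6685783/3498900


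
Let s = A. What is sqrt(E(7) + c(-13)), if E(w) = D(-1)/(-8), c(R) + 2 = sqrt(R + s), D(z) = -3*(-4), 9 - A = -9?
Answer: sqrt(-14 + 4*sqrt(5))/2 ≈ 1.1242*I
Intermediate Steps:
A = 18 (A = 9 - 1*(-9) = 9 + 9 = 18)
s = 18
D(z) = 12
c(R) = -2 + sqrt(18 + R) (c(R) = -2 + sqrt(R + 18) = -2 + sqrt(18 + R))
E(w) = -3/2 (E(w) = 12/(-8) = 12*(-1/8) = -3/2)
sqrt(E(7) + c(-13)) = sqrt(-3/2 + (-2 + sqrt(18 - 13))) = sqrt(-3/2 + (-2 + sqrt(5))) = sqrt(-7/2 + sqrt(5))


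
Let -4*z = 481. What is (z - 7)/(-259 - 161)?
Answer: 509/1680 ≈ 0.30298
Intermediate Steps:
z = -481/4 (z = -1/4*481 = -481/4 ≈ -120.25)
(z - 7)/(-259 - 161) = (-481/4 - 7)/(-259 - 161) = -509/4/(-420) = -509/4*(-1/420) = 509/1680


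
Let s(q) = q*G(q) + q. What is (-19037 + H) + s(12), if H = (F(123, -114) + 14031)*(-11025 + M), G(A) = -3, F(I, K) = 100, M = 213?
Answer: -152803433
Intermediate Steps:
H = -152784372 (H = (100 + 14031)*(-11025 + 213) = 14131*(-10812) = -152784372)
s(q) = -2*q (s(q) = q*(-3) + q = -3*q + q = -2*q)
(-19037 + H) + s(12) = (-19037 - 152784372) - 2*12 = -152803409 - 24 = -152803433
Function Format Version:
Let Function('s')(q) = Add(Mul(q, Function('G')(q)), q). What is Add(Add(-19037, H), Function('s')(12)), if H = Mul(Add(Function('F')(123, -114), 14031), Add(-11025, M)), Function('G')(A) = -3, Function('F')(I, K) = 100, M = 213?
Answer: -152803433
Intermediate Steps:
H = -152784372 (H = Mul(Add(100, 14031), Add(-11025, 213)) = Mul(14131, -10812) = -152784372)
Function('s')(q) = Mul(-2, q) (Function('s')(q) = Add(Mul(q, -3), q) = Add(Mul(-3, q), q) = Mul(-2, q))
Add(Add(-19037, H), Function('s')(12)) = Add(Add(-19037, -152784372), Mul(-2, 12)) = Add(-152803409, -24) = -152803433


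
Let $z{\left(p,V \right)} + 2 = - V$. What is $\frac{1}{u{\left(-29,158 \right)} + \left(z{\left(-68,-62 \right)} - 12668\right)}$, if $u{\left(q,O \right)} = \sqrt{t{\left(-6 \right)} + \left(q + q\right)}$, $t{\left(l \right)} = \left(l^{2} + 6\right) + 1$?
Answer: $- \frac{12608}{158961679} - \frac{i \sqrt{15}}{158961679} \approx -7.9315 \cdot 10^{-5} - 2.4364 \cdot 10^{-8} i$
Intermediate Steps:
$t{\left(l \right)} = 7 + l^{2}$ ($t{\left(l \right)} = \left(6 + l^{2}\right) + 1 = 7 + l^{2}$)
$z{\left(p,V \right)} = -2 - V$
$u{\left(q,O \right)} = \sqrt{43 + 2 q}$ ($u{\left(q,O \right)} = \sqrt{\left(7 + \left(-6\right)^{2}\right) + \left(q + q\right)} = \sqrt{\left(7 + 36\right) + 2 q} = \sqrt{43 + 2 q}$)
$\frac{1}{u{\left(-29,158 \right)} + \left(z{\left(-68,-62 \right)} - 12668\right)} = \frac{1}{\sqrt{43 + 2 \left(-29\right)} - 12608} = \frac{1}{\sqrt{43 - 58} + \left(\left(-2 + 62\right) - 12668\right)} = \frac{1}{\sqrt{-15} + \left(60 - 12668\right)} = \frac{1}{i \sqrt{15} - 12608} = \frac{1}{-12608 + i \sqrt{15}}$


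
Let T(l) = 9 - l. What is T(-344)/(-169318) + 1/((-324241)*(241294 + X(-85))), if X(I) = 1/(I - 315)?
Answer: -11047121942254927/5298800514309591162 ≈ -0.0020848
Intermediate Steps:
X(I) = 1/(-315 + I)
T(-344)/(-169318) + 1/((-324241)*(241294 + X(-85))) = (9 - 1*(-344))/(-169318) + 1/((-324241)*(241294 + 1/(-315 - 85))) = (9 + 344)*(-1/169318) - 1/(324241*(241294 + 1/(-400))) = 353*(-1/169318) - 1/(324241*(241294 - 1/400)) = -353/169318 - 1/(324241*96517599/400) = -353/169318 - 1/324241*400/96517599 = -353/169318 - 400/31294962817359 = -11047121942254927/5298800514309591162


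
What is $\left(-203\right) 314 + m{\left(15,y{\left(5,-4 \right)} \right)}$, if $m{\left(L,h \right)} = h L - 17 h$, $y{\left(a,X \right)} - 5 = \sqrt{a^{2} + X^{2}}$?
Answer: $-63752 - 2 \sqrt{41} \approx -63765.0$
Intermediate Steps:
$y{\left(a,X \right)} = 5 + \sqrt{X^{2} + a^{2}}$ ($y{\left(a,X \right)} = 5 + \sqrt{a^{2} + X^{2}} = 5 + \sqrt{X^{2} + a^{2}}$)
$m{\left(L,h \right)} = - 17 h + L h$ ($m{\left(L,h \right)} = L h - 17 h = - 17 h + L h$)
$\left(-203\right) 314 + m{\left(15,y{\left(5,-4 \right)} \right)} = \left(-203\right) 314 + \left(5 + \sqrt{\left(-4\right)^{2} + 5^{2}}\right) \left(-17 + 15\right) = -63742 + \left(5 + \sqrt{16 + 25}\right) \left(-2\right) = -63742 + \left(5 + \sqrt{41}\right) \left(-2\right) = -63742 - \left(10 + 2 \sqrt{41}\right) = -63752 - 2 \sqrt{41}$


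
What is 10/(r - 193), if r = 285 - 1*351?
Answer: -10/259 ≈ -0.038610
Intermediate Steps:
r = -66 (r = 285 - 351 = -66)
10/(r - 193) = 10/(-66 - 193) = 10/(-259) = 10*(-1/259) = -10/259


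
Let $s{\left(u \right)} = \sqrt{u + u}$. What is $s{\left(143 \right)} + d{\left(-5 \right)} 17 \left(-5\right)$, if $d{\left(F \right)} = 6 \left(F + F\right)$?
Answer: $5100 + \sqrt{286} \approx 5116.9$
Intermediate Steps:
$s{\left(u \right)} = \sqrt{2} \sqrt{u}$ ($s{\left(u \right)} = \sqrt{2 u} = \sqrt{2} \sqrt{u}$)
$d{\left(F \right)} = 12 F$ ($d{\left(F \right)} = 6 \cdot 2 F = 12 F$)
$s{\left(143 \right)} + d{\left(-5 \right)} 17 \left(-5\right) = \sqrt{2} \sqrt{143} + 12 \left(-5\right) 17 \left(-5\right) = \sqrt{286} + \left(-60\right) 17 \left(-5\right) = \sqrt{286} - -5100 = \sqrt{286} + 5100 = 5100 + \sqrt{286}$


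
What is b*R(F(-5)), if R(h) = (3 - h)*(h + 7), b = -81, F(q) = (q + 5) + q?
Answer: -1296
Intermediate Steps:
F(q) = 5 + 2*q (F(q) = (5 + q) + q = 5 + 2*q)
R(h) = (3 - h)*(7 + h)
b*R(F(-5)) = -81*(21 - (5 + 2*(-5))² - 4*(5 + 2*(-5))) = -81*(21 - (5 - 10)² - 4*(5 - 10)) = -81*(21 - 1*(-5)² - 4*(-5)) = -81*(21 - 1*25 + 20) = -81*(21 - 25 + 20) = -81*16 = -1296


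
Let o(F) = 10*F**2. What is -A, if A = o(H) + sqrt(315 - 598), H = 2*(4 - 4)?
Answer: -I*sqrt(283) ≈ -16.823*I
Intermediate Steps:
H = 0 (H = 2*0 = 0)
A = I*sqrt(283) (A = 10*0**2 + sqrt(315 - 598) = 10*0 + sqrt(-283) = 0 + I*sqrt(283) = I*sqrt(283) ≈ 16.823*I)
-A = -I*sqrt(283)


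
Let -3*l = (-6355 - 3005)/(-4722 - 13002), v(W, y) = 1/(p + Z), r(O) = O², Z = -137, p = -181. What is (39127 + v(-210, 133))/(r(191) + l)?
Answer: 18377402645/17134532286 ≈ 1.0725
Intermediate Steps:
v(W, y) = -1/318 (v(W, y) = 1/(-181 - 137) = 1/(-318) = -1/318)
l = -260/1477 (l = -(-6355 - 3005)/(3*(-4722 - 13002)) = -(-3120)/(-17724) = -(-3120)*(-1)/17724 = -⅓*780/1477 = -260/1477 ≈ -0.17603)
(39127 + v(-210, 133))/(r(191) + l) = (39127 - 1/318)/(191² - 260/1477) = 12442385/(318*(36481 - 260/1477)) = 12442385/(318*(53882177/1477)) = (12442385/318)*(1477/53882177) = 18377402645/17134532286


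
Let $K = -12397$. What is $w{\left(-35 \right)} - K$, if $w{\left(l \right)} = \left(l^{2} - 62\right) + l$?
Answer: $13525$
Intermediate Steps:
$w{\left(l \right)} = -62 + l + l^{2}$ ($w{\left(l \right)} = \left(-62 + l^{2}\right) + l = -62 + l + l^{2}$)
$w{\left(-35 \right)} - K = \left(-62 - 35 + \left(-35\right)^{2}\right) - -12397 = \left(-62 - 35 + 1225\right) + 12397 = 1128 + 12397 = 13525$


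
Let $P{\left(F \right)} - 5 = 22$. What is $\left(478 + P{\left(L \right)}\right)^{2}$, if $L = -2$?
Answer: $255025$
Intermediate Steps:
$P{\left(F \right)} = 27$ ($P{\left(F \right)} = 5 + 22 = 27$)
$\left(478 + P{\left(L \right)}\right)^{2} = \left(478 + 27\right)^{2} = 505^{2} = 255025$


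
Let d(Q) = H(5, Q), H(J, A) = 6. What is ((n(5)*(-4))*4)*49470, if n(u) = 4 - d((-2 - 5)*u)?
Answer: 1583040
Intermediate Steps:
d(Q) = 6
n(u) = -2 (n(u) = 4 - 1*6 = 4 - 6 = -2)
((n(5)*(-4))*4)*49470 = (-2*(-4)*4)*49470 = (8*4)*49470 = 32*49470 = 1583040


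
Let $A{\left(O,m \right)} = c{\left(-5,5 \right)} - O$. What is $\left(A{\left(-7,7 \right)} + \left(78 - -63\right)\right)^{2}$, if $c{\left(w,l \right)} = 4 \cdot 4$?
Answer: $26896$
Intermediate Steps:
$c{\left(w,l \right)} = 16$
$A{\left(O,m \right)} = 16 - O$
$\left(A{\left(-7,7 \right)} + \left(78 - -63\right)\right)^{2} = \left(\left(16 - -7\right) + \left(78 - -63\right)\right)^{2} = \left(\left(16 + 7\right) + \left(78 + 63\right)\right)^{2} = \left(23 + 141\right)^{2} = 164^{2} = 26896$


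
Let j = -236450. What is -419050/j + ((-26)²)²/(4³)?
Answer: 135098493/18916 ≈ 7142.0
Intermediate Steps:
-419050/j + ((-26)²)²/(4³) = -419050/(-236450) + ((-26)²)²/(4³) = -419050*(-1/236450) + 676²/64 = 8381/4729 + 456976*(1/64) = 8381/4729 + 28561/4 = 135098493/18916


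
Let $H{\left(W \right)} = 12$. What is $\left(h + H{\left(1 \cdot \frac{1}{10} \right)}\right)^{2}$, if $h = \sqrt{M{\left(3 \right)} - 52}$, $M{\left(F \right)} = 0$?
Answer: $92 + 48 i \sqrt{13} \approx 92.0 + 173.07 i$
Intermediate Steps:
$h = 2 i \sqrt{13}$ ($h = \sqrt{0 - 52} = \sqrt{-52} = 2 i \sqrt{13} \approx 7.2111 i$)
$\left(h + H{\left(1 \cdot \frac{1}{10} \right)}\right)^{2} = \left(2 i \sqrt{13} + 12\right)^{2} = \left(12 + 2 i \sqrt{13}\right)^{2}$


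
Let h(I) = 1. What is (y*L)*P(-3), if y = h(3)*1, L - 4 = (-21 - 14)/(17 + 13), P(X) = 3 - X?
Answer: 17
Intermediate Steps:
L = 17/6 (L = 4 + (-21 - 14)/(17 + 13) = 4 - 35/30 = 4 - 35*1/30 = 4 - 7/6 = 17/6 ≈ 2.8333)
y = 1 (y = 1*1 = 1)
(y*L)*P(-3) = (1*(17/6))*(3 - 1*(-3)) = 17*(3 + 3)/6 = (17/6)*6 = 17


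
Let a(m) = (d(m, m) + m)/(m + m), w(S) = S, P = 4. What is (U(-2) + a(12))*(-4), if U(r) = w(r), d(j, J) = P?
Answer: 16/3 ≈ 5.3333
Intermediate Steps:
d(j, J) = 4
U(r) = r
a(m) = (4 + m)/(2*m) (a(m) = (4 + m)/(m + m) = (4 + m)/((2*m)) = (4 + m)*(1/(2*m)) = (4 + m)/(2*m))
(U(-2) + a(12))*(-4) = (-2 + (1/2)*(4 + 12)/12)*(-4) = (-2 + (1/2)*(1/12)*16)*(-4) = (-2 + 2/3)*(-4) = -4/3*(-4) = 16/3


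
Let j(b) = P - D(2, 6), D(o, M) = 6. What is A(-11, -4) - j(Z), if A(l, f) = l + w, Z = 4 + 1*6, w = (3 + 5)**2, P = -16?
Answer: 75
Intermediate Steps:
w = 64 (w = 8**2 = 64)
Z = 10 (Z = 4 + 6 = 10)
j(b) = -22 (j(b) = -16 - 1*6 = -16 - 6 = -22)
A(l, f) = 64 + l (A(l, f) = l + 64 = 64 + l)
A(-11, -4) - j(Z) = (64 - 11) - 1*(-22) = 53 + 22 = 75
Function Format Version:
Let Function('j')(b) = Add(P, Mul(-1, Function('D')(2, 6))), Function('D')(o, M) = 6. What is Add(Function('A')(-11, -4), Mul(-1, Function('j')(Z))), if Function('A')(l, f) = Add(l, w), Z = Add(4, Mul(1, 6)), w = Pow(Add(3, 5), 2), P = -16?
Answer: 75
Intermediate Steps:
w = 64 (w = Pow(8, 2) = 64)
Z = 10 (Z = Add(4, 6) = 10)
Function('j')(b) = -22 (Function('j')(b) = Add(-16, Mul(-1, 6)) = Add(-16, -6) = -22)
Function('A')(l, f) = Add(64, l) (Function('A')(l, f) = Add(l, 64) = Add(64, l))
Add(Function('A')(-11, -4), Mul(-1, Function('j')(Z))) = Add(Add(64, -11), Mul(-1, -22)) = Add(53, 22) = 75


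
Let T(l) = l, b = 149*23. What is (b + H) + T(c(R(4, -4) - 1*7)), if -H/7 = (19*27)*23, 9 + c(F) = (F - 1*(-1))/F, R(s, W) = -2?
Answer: -712567/9 ≈ -79174.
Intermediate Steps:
c(F) = -9 + (1 + F)/F (c(F) = -9 + (F - 1*(-1))/F = -9 + (F + 1)/F = -9 + (1 + F)/F)
b = 3427
H = -82593 (H = -7*19*27*23 = -3591*23 = -7*11799 = -82593)
(b + H) + T(c(R(4, -4) - 1*7)) = (3427 - 82593) + (-8 + 1/(-2 - 1*7)) = -79166 + (-8 + 1/(-2 - 7)) = -79166 + (-8 + 1/(-9)) = -79166 + (-8 - ⅑) = -79166 - 73/9 = -712567/9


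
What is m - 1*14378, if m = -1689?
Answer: -16067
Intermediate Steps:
m - 1*14378 = -1689 - 1*14378 = -1689 - 14378 = -16067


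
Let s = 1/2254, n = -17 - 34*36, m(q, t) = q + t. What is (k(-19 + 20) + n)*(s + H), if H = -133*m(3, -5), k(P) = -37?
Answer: -383122035/1127 ≈ -3.3995e+5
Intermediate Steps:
H = 266 (H = -133*(3 - 5) = -133*(-2) = 266)
n = -1241 (n = -17 - 1224 = -1241)
s = 1/2254 ≈ 0.00044366
(k(-19 + 20) + n)*(s + H) = (-37 - 1241)*(1/2254 + 266) = -1278*599565/2254 = -383122035/1127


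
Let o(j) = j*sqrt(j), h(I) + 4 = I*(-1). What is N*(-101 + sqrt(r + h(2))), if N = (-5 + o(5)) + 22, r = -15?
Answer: -(17 + 5*sqrt(5))*(101 - I*sqrt(21)) ≈ -2846.2 + 129.14*I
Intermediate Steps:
h(I) = -4 - I (h(I) = -4 + I*(-1) = -4 - I)
o(j) = j**(3/2)
N = 17 + 5*sqrt(5) (N = (-5 + 5**(3/2)) + 22 = (-5 + 5*sqrt(5)) + 22 = 17 + 5*sqrt(5) ≈ 28.180)
N*(-101 + sqrt(r + h(2))) = (17 + 5*sqrt(5))*(-101 + sqrt(-15 + (-4 - 1*2))) = (17 + 5*sqrt(5))*(-101 + sqrt(-15 + (-4 - 2))) = (17 + 5*sqrt(5))*(-101 + sqrt(-15 - 6)) = (17 + 5*sqrt(5))*(-101 + sqrt(-21)) = (17 + 5*sqrt(5))*(-101 + I*sqrt(21)) = (-101 + I*sqrt(21))*(17 + 5*sqrt(5))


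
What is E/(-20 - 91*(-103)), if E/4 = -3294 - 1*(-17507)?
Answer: 56852/9353 ≈ 6.0785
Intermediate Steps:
E = 56852 (E = 4*(-3294 - 1*(-17507)) = 4*(-3294 + 17507) = 4*14213 = 56852)
E/(-20 - 91*(-103)) = 56852/(-20 - 91*(-103)) = 56852/(-20 + 9373) = 56852/9353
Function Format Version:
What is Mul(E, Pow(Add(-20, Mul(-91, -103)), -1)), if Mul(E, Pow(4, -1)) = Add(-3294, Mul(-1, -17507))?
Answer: Rational(56852, 9353) ≈ 6.0785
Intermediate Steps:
E = 56852 (E = Mul(4, Add(-3294, Mul(-1, -17507))) = Mul(4, Add(-3294, 17507)) = Mul(4, 14213) = 56852)
Mul(E, Pow(Add(-20, Mul(-91, -103)), -1)) = Mul(56852, Pow(Add(-20, Mul(-91, -103)), -1)) = Mul(56852, Pow(Add(-20, 9373), -1)) = Mul(56852, Pow(9353, -1)) = Mul(56852, Rational(1, 9353)) = Rational(56852, 9353)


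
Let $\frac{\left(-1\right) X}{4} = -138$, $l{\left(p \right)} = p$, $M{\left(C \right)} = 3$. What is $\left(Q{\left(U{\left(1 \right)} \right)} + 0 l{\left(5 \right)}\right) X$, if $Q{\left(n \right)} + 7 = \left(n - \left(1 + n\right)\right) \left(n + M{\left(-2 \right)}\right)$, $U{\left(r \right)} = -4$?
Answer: $-3312$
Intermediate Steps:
$Q{\left(n \right)} = -10 - n$ ($Q{\left(n \right)} = -7 + \left(n - \left(1 + n\right)\right) \left(n + 3\right) = -7 + \left(n - \left(1 + n\right)\right) \left(3 + n\right) = -7 - \left(3 + n\right) = -10 - n$)
$X = 552$ ($X = \left(-4\right) \left(-138\right) = 552$)
$\left(Q{\left(U{\left(1 \right)} \right)} + 0 l{\left(5 \right)}\right) X = \left(\left(-10 - -4\right) + 0 \cdot 5\right) 552 = \left(\left(-10 + 4\right) + 0\right) 552 = \left(-6 + 0\right) 552 = \left(-6\right) 552 = -3312$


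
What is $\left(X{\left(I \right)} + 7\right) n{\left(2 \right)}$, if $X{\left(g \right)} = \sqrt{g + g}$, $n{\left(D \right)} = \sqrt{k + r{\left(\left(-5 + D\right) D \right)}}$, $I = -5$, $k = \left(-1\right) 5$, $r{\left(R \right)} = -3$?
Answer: $- 4 \sqrt{5} + 14 i \sqrt{2} \approx -8.9443 + 19.799 i$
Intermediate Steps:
$k = -5$
$n{\left(D \right)} = 2 i \sqrt{2}$ ($n{\left(D \right)} = \sqrt{-5 - 3} = \sqrt{-8} = 2 i \sqrt{2}$)
$X{\left(g \right)} = \sqrt{2} \sqrt{g}$ ($X{\left(g \right)} = \sqrt{2 g} = \sqrt{2} \sqrt{g}$)
$\left(X{\left(I \right)} + 7\right) n{\left(2 \right)} = \left(\sqrt{2} \sqrt{-5} + 7\right) 2 i \sqrt{2} = \left(\sqrt{2} i \sqrt{5} + 7\right) 2 i \sqrt{2} = \left(i \sqrt{10} + 7\right) 2 i \sqrt{2} = \left(7 + i \sqrt{10}\right) 2 i \sqrt{2} = 2 i \sqrt{2} \left(7 + i \sqrt{10}\right)$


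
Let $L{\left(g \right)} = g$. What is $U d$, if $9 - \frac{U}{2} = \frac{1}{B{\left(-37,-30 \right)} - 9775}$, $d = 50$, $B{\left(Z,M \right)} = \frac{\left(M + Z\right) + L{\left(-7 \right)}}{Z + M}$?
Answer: $\frac{589372600}{654851} \approx 900.01$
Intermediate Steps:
$B{\left(Z,M \right)} = \frac{-7 + M + Z}{M + Z}$ ($B{\left(Z,M \right)} = \frac{\left(M + Z\right) - 7}{Z + M} = \frac{-7 + M + Z}{M + Z}$)
$U = \frac{11787452}{654851}$ ($U = 18 - \frac{2}{\frac{-7 - 30 - 37}{-30 - 37} - 9775} = 18 - \frac{2}{\frac{1}{-67} \left(-74\right) - 9775} = 18 - \frac{2}{\left(- \frac{1}{67}\right) \left(-74\right) - 9775} = 18 - \frac{2}{\frac{74}{67} - 9775} = 18 - \frac{2}{- \frac{654851}{67}} = 18 - - \frac{134}{654851} = 18 + \frac{134}{654851} = \frac{11787452}{654851} \approx 18.0$)
$U d = \frac{11787452}{654851} \cdot 50 = \frac{589372600}{654851}$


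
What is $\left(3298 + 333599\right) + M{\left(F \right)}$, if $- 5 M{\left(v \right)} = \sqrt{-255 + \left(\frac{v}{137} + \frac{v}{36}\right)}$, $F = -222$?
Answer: $336897 - \frac{i \sqrt{177561042}}{4110} \approx 3.369 \cdot 10^{5} - 3.2421 i$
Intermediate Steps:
$M{\left(v \right)} = - \frac{\sqrt{-255 + \frac{173 v}{4932}}}{5}$ ($M{\left(v \right)} = - \frac{\sqrt{-255 + \left(\frac{v}{137} + \frac{v}{36}\right)}}{5} = - \frac{\sqrt{-255 + \frac{173 v}{4932}}}{5}$)
$\left(3298 + 333599\right) + M{\left(F \right)} = \left(3298 + 333599\right) - \frac{\sqrt{-172299420 + 23701 \left(-222\right)}}{4110} = 336897 - \frac{\sqrt{-172299420 - 5261622}}{4110} = 336897 - \frac{\sqrt{-177561042}}{4110} = 336897 - \frac{i \sqrt{177561042}}{4110}$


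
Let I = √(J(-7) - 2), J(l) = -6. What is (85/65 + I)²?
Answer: -1063/169 + 68*I*√2/13 ≈ -6.2899 + 7.3974*I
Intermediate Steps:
I = 2*I*√2 (I = √(-6 - 2) = √(-8) = 2*I*√2 ≈ 2.8284*I)
(85/65 + I)² = (85/65 + 2*I*√2)² = (85*(1/65) + 2*I*√2)² = (17/13 + 2*I*√2)²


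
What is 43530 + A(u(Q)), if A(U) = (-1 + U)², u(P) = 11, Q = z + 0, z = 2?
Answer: 43630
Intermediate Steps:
Q = 2 (Q = 2 + 0 = 2)
43530 + A(u(Q)) = 43530 + (-1 + 11)² = 43530 + 10² = 43530 + 100 = 43630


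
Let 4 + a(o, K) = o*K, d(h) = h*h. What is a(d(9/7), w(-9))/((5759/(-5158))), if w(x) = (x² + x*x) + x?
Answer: -62912126/282191 ≈ -222.94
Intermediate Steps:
d(h) = h²
w(x) = x + 2*x² (w(x) = (x² + x²) + x = 2*x² + x = x + 2*x²)
a(o, K) = -4 + K*o (a(o, K) = -4 + o*K = -4 + K*o)
a(d(9/7), w(-9))/((5759/(-5158))) = (-4 + (-9*(1 + 2*(-9)))*(9/7)²)/((5759/(-5158))) = (-4 + (-9*(1 - 18))*(9*(⅐))²)/((5759*(-1/5158))) = (-4 + (-9*(-17))*(9/7)²)/(-5759/5158) = (-4 + 153*(81/49))*(-5158/5759) = (-4 + 12393/49)*(-5158/5759) = (12197/49)*(-5158/5759) = -62912126/282191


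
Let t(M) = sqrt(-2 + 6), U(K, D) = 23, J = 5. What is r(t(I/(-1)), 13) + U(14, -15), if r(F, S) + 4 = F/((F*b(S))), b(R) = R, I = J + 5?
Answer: 248/13 ≈ 19.077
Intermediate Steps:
I = 10 (I = 5 + 5 = 10)
t(M) = 2 (t(M) = sqrt(4) = 2)
r(F, S) = -4 + 1/S (r(F, S) = -4 + F/((F*S)) = -4 + (1/(F*S))*F = -4 + 1/S)
r(t(I/(-1)), 13) + U(14, -15) = (-4 + 1/13) + 23 = -51/13 + 23 = 248/13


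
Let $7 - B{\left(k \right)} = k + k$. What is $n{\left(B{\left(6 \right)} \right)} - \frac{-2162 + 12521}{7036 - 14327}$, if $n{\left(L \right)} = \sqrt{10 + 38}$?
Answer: $\frac{10359}{7291} + 4 \sqrt{3} \approx 8.349$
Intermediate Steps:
$B{\left(k \right)} = 7 - 2 k$ ($B{\left(k \right)} = 7 - \left(k + k\right) = 7 - 2 k$)
$n{\left(L \right)} = 4 \sqrt{3}$ ($n{\left(L \right)} = \sqrt{48} = 4 \sqrt{3}$)
$n{\left(B{\left(6 \right)} \right)} - \frac{-2162 + 12521}{7036 - 14327} = 4 \sqrt{3} - \frac{-2162 + 12521}{7036 - 14327} = 4 \sqrt{3} - \frac{10359}{-7291} = 4 \sqrt{3} - 10359 \left(- \frac{1}{7291}\right) = 4 \sqrt{3} - - \frac{10359}{7291} = 4 \sqrt{3} + \frac{10359}{7291} = \frac{10359}{7291} + 4 \sqrt{3}$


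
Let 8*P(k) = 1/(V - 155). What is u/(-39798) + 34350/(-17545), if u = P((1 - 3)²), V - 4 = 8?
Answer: -2584988611/1320338448 ≈ -1.9578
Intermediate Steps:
V = 12 (V = 4 + 8 = 12)
P(k) = -1/1144 (P(k) = 1/(8*(12 - 155)) = (⅛)/(-143) = (⅛)*(-1/143) = -1/1144)
u = -1/1144 ≈ -0.00087413
u/(-39798) + 34350/(-17545) = -1/1144/(-39798) + 34350/(-17545) = -1/1144*(-1/39798) + 34350*(-1/17545) = 1/45528912 - 6870/3509 = -2584988611/1320338448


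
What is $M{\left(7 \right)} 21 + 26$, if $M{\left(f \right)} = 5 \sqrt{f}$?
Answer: $26 + 105 \sqrt{7} \approx 303.8$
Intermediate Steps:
$M{\left(7 \right)} 21 + 26 = 5 \sqrt{7} \cdot 21 + 26 = 105 \sqrt{7} + 26 = 26 + 105 \sqrt{7}$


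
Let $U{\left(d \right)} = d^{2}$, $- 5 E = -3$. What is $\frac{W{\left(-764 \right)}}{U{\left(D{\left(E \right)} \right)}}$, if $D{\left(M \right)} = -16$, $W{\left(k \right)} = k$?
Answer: $- \frac{191}{64} \approx -2.9844$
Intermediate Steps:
$E = \frac{3}{5}$ ($E = \left(- \frac{1}{5}\right) \left(-3\right) = \frac{3}{5} \approx 0.6$)
$\frac{W{\left(-764 \right)}}{U{\left(D{\left(E \right)} \right)}} = - \frac{764}{\left(-16\right)^{2}} = - \frac{764}{256} = \left(-764\right) \frac{1}{256} = - \frac{191}{64}$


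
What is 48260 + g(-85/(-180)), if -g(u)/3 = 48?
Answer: 48116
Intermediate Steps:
g(u) = -144 (g(u) = -3*48 = -144)
48260 + g(-85/(-180)) = 48260 - 144 = 48116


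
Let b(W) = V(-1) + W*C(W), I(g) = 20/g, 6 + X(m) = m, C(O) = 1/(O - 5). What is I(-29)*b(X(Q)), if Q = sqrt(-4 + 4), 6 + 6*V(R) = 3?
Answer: -10/319 ≈ -0.031348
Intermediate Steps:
V(R) = -1/2 (V(R) = -1 + (1/6)*3 = -1 + 1/2 = -1/2)
Q = 0 (Q = sqrt(0) = 0)
C(O) = 1/(-5 + O)
X(m) = -6 + m
b(W) = -1/2 + W/(-5 + W)
I(-29)*b(X(Q)) = (20/(-29))*((5 + (-6 + 0))/(2*(-5 + (-6 + 0)))) = (20*(-1/29))*((5 - 6)/(2*(-5 - 6))) = -10*(-1)/(29*(-11)) = -10*(-1)*(-1)/(29*11) = -20/29*1/22 = -10/319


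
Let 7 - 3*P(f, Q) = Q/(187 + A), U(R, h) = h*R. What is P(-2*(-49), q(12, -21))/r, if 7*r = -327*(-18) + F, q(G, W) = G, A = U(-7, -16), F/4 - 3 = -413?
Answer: 14567/3808662 ≈ 0.0038247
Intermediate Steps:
F = -1640 (F = 12 + 4*(-413) = 12 - 1652 = -1640)
U(R, h) = R*h
A = 112 (A = -7*(-16) = 112)
P(f, Q) = 7/3 - Q/897 (P(f, Q) = 7/3 - Q/(3*(187 + 112)) = 7/3 - Q/(3*299) = 7/3 - Q/897)
r = 4246/7 (r = (-327*(-18) - 1640)/7 = (5886 - 1640)/7 = (⅐)*4246 = 4246/7 ≈ 606.57)
P(-2*(-49), q(12, -21))/r = (7/3 - 1/897*12)/(4246/7) = (7/3 - 4/299)*(7/4246) = (2081/897)*(7/4246) = 14567/3808662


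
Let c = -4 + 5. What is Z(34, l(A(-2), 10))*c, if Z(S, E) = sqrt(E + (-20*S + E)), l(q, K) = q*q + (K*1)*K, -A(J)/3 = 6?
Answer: 2*sqrt(42) ≈ 12.961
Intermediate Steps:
A(J) = -18 (A(J) = -3*6 = -18)
l(q, K) = K**2 + q**2 (l(q, K) = q**2 + K*K = q**2 + K**2 = K**2 + q**2)
c = 1
Z(S, E) = sqrt(-20*S + 2*E) (Z(S, E) = sqrt(E + (E - 20*S)) = sqrt(-20*S + 2*E))
Z(34, l(A(-2), 10))*c = sqrt(-20*34 + 2*(10**2 + (-18)**2))*1 = sqrt(-680 + 2*(100 + 324))*1 = sqrt(-680 + 2*424)*1 = sqrt(-680 + 848)*1 = sqrt(168)*1 = (2*sqrt(42))*1 = 2*sqrt(42)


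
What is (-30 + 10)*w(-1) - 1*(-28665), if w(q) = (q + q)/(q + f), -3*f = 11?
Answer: 200595/7 ≈ 28656.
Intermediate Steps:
f = -11/3 (f = -1/3*11 = -11/3 ≈ -3.6667)
w(q) = 2*q/(-11/3 + q) (w(q) = (q + q)/(q - 11/3) = (2*q)/(-11/3 + q) = 2*q/(-11/3 + q))
(-30 + 10)*w(-1) - 1*(-28665) = (-30 + 10)*(6*(-1)/(-11 + 3*(-1))) - 1*(-28665) = -120*(-1)/(-11 - 3) + 28665 = -120*(-1)/(-14) + 28665 = -120*(-1)*(-1)/14 + 28665 = -20*3/7 + 28665 = -60/7 + 28665 = 200595/7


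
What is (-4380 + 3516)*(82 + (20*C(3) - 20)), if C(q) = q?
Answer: -105408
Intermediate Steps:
(-4380 + 3516)*(82 + (20*C(3) - 20)) = (-4380 + 3516)*(82 + (20*3 - 20)) = -864*(82 + (60 - 20)) = -864*(82 + 40) = -864*122 = -105408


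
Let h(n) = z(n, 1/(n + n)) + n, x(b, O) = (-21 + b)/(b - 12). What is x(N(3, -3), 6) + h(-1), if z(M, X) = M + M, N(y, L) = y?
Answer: -1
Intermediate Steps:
z(M, X) = 2*M
x(b, O) = (-21 + b)/(-12 + b)
h(n) = 3*n (h(n) = 2*n + n = 3*n)
x(N(3, -3), 6) + h(-1) = (-21 + 3)/(-12 + 3) + 3*(-1) = -18/(-9) - 3 = -⅑*(-18) - 3 = 2 - 3 = -1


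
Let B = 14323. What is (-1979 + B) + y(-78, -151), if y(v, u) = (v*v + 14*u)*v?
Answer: -297316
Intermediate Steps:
y(v, u) = v*(v**2 + 14*u) (y(v, u) = (v**2 + 14*u)*v = v*(v**2 + 14*u))
(-1979 + B) + y(-78, -151) = (-1979 + 14323) - 78*((-78)**2 + 14*(-151)) = 12344 - 78*(6084 - 2114) = 12344 - 78*3970 = 12344 - 309660 = -297316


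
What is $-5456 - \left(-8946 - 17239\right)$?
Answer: $20729$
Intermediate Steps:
$-5456 - \left(-8946 - 17239\right) = -5456 - -26185 = -5456 + 26185 = 20729$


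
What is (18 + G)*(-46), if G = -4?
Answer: -644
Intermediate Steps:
(18 + G)*(-46) = (18 - 4)*(-46) = 14*(-46) = -644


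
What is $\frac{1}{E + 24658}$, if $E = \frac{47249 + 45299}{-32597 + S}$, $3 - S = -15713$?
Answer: $\frac{993}{24479950} \approx 4.0564 \cdot 10^{-5}$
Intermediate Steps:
$S = 15716$ ($S = 3 - -15713 = 3 + 15713 = 15716$)
$E = - \frac{5444}{993}$ ($E = \frac{47249 + 45299}{-32597 + 15716} = \frac{92548}{-16881} = 92548 \left(- \frac{1}{16881}\right) = - \frac{5444}{993} \approx -5.4824$)
$\frac{1}{E + 24658} = \frac{1}{- \frac{5444}{993} + 24658} = \frac{1}{\frac{24479950}{993}} = \frac{993}{24479950}$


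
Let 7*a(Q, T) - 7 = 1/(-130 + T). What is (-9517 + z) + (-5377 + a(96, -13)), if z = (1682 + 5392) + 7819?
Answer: -1/1001 ≈ -0.00099900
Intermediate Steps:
a(Q, T) = 1 + 1/(7*(-130 + T))
z = 14893 (z = 7074 + 7819 = 14893)
(-9517 + z) + (-5377 + a(96, -13)) = (-9517 + 14893) + (-5377 + (-909/7 - 13)/(-130 - 13)) = 5376 + (-5377 - 1000/7/(-143)) = 5376 + (-5377 - 1/143*(-1000/7)) = 5376 + (-5377 + 1000/1001) = 5376 - 5381377/1001 = -1/1001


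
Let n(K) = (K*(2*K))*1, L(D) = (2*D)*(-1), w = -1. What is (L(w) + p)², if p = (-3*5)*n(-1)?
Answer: 784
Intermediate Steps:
L(D) = -2*D
n(K) = 2*K² (n(K) = (2*K²)*1 = 2*K²)
p = -30 (p = (-3*5)*(2*(-1)²) = -30 ≈ -30.000)
(L(w) + p)² = (-2*(-1) - 30)² = (2 - 30)² = (-28)² = 784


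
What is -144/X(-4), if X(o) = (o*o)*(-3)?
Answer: 3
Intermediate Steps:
X(o) = -3*o² (X(o) = o²*(-3) = -3*o²)
-144/X(-4) = -144/((-3*(-4)²)) = -144/((-3*16)) = -144/(-48) = -144*(-1/48) = 3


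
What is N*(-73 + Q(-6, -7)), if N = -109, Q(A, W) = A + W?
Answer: 9374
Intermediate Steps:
N*(-73 + Q(-6, -7)) = -109*(-73 + (-6 - 7)) = -109*(-73 - 13) = -109*(-86) = 9374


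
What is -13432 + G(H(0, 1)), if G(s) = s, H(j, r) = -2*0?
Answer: -13432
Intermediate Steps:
H(j, r) = 0
-13432 + G(H(0, 1)) = -13432 + 0 = -13432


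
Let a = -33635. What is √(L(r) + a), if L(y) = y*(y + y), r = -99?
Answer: I*√14033 ≈ 118.46*I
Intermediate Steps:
L(y) = 2*y² (L(y) = y*(2*y) = 2*y²)
√(L(r) + a) = √(2*(-99)² - 33635) = √(2*9801 - 33635) = √(19602 - 33635) = √(-14033) = I*√14033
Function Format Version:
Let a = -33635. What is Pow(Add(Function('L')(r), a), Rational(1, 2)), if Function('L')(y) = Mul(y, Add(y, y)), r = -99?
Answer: Mul(I, Pow(14033, Rational(1, 2))) ≈ Mul(118.46, I)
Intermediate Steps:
Function('L')(y) = Mul(2, Pow(y, 2)) (Function('L')(y) = Mul(y, Mul(2, y)) = Mul(2, Pow(y, 2)))
Pow(Add(Function('L')(r), a), Rational(1, 2)) = Pow(Add(Mul(2, Pow(-99, 2)), -33635), Rational(1, 2)) = Pow(Add(Mul(2, 9801), -33635), Rational(1, 2)) = Pow(Add(19602, -33635), Rational(1, 2)) = Pow(-14033, Rational(1, 2)) = Mul(I, Pow(14033, Rational(1, 2)))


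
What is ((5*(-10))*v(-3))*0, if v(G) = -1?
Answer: 0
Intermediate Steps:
((5*(-10))*v(-3))*0 = ((5*(-10))*(-1))*0 = -50*(-1)*0 = 50*0 = 0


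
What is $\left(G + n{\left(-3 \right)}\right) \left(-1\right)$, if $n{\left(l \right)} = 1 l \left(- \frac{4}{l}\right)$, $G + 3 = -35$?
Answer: $42$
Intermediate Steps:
$G = -38$ ($G = -3 - 35 = -38$)
$n{\left(l \right)} = -4$ ($n{\left(l \right)} = l \left(- \frac{4}{l}\right) = -4$)
$\left(G + n{\left(-3 \right)}\right) \left(-1\right) = \left(-38 - 4\right) \left(-1\right) = \left(-42\right) \left(-1\right) = 42$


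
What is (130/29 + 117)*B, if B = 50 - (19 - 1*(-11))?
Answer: 70460/29 ≈ 2429.7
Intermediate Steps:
B = 20 (B = 50 - (19 + 11) = 50 - 1*30 = 50 - 30 = 20)
(130/29 + 117)*B = (130/29 + 117)*20 = (3523/29)*20 = 70460/29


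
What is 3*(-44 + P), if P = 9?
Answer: -105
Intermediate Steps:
3*(-44 + P) = 3*(-44 + 9) = 3*(-35) = -105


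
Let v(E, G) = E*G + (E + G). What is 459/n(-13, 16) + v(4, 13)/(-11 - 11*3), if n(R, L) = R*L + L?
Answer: -2787/704 ≈ -3.9588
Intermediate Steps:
v(E, G) = E + G + E*G
n(R, L) = L + L*R (n(R, L) = L*R + L = L + L*R)
459/n(-13, 16) + v(4, 13)/(-11 - 11*3) = 459/((16*(1 - 13))) + (4 + 13 + 4*13)/(-11 - 11*3) = 459/((16*(-12))) + (4 + 13 + 52)/(-11 - 33) = 459/(-192) + 69/(-44) = 459*(-1/192) + 69*(-1/44) = -153/64 - 69/44 = -2787/704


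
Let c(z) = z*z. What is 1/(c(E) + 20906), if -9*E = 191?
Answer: 81/1729867 ≈ 4.6824e-5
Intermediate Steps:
E = -191/9 (E = -⅑*191 = -191/9 ≈ -21.222)
c(z) = z²
1/(c(E) + 20906) = 1/((-191/9)² + 20906) = 1/(36481/81 + 20906) = 1/(1729867/81) = 81/1729867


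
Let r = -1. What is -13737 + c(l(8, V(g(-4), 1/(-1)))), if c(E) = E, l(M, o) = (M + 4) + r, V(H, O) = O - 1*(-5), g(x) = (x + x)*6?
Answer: -13726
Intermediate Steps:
g(x) = 12*x (g(x) = (2*x)*6 = 12*x)
V(H, O) = 5 + O (V(H, O) = O + 5 = 5 + O)
l(M, o) = 3 + M (l(M, o) = (M + 4) - 1 = (4 + M) - 1 = 3 + M)
-13737 + c(l(8, V(g(-4), 1/(-1)))) = -13737 + (3 + 8) = -13737 + 11 = -13726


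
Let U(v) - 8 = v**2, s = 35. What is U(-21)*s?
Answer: 15715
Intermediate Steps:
U(v) = 8 + v**2
U(-21)*s = (8 + (-21)**2)*35 = (8 + 441)*35 = 449*35 = 15715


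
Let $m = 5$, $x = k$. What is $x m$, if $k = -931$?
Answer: $-4655$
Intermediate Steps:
$x = -931$
$x m = \left(-931\right) 5 = -4655$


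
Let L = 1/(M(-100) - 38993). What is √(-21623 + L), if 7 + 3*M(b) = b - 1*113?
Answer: 2*I*√74251250065505/117199 ≈ 147.05*I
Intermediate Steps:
M(b) = -40 + b/3 (M(b) = -7/3 + (b - 1*113)/3 = -7/3 + (b - 113)/3 = -7/3 + (-113 + b)/3 = -7/3 + (-113/3 + b/3) = -40 + b/3)
L = -3/117199 (L = 1/((-40 + (⅓)*(-100)) - 38993) = 1/((-40 - 100/3) - 38993) = 1/(-220/3 - 38993) = 1/(-117199/3) = -3/117199 ≈ -2.5597e-5)
√(-21623 + L) = √(-21623 - 3/117199) = √(-2534193980/117199) = 2*I*√74251250065505/117199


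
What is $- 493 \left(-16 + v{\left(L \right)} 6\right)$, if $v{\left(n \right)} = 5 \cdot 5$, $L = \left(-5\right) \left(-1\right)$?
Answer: $-66062$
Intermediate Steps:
$L = 5$
$v{\left(n \right)} = 25$
$- 493 \left(-16 + v{\left(L \right)} 6\right) = - 493 \left(-16 + 25 \cdot 6\right) = - 493 \left(-16 + 150\right) = \left(-493\right) 134 = -66062$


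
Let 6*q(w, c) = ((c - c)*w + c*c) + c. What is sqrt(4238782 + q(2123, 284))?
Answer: 4*sqrt(265767) ≈ 2062.1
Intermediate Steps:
q(w, c) = c/6 + c**2/6 (q(w, c) = (((c - c)*w + c*c) + c)/6 = ((0*w + c**2) + c)/6 = ((0 + c**2) + c)/6 = (c**2 + c)/6 = (c + c**2)/6 = c/6 + c**2/6)
sqrt(4238782 + q(2123, 284)) = sqrt(4238782 + (1/6)*284*(1 + 284)) = sqrt(4238782 + (1/6)*284*285) = sqrt(4238782 + 13490) = sqrt(4252272) = 4*sqrt(265767)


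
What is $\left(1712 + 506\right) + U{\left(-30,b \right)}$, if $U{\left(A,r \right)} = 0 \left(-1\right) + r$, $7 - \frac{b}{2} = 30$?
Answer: $2172$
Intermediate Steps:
$b = -46$ ($b = 14 - 60 = -46$)
$U{\left(A,r \right)} = r$ ($U{\left(A,r \right)} = 0 + r = r$)
$\left(1712 + 506\right) + U{\left(-30,b \right)} = \left(1712 + 506\right) - 46 = 2218 - 46 = 2172$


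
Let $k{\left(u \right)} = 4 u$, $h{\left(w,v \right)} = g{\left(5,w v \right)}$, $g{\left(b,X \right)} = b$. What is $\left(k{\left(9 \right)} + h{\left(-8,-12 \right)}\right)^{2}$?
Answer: $1681$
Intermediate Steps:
$h{\left(w,v \right)} = 5$
$\left(k{\left(9 \right)} + h{\left(-8,-12 \right)}\right)^{2} = \left(4 \cdot 9 + 5\right)^{2} = \left(36 + 5\right)^{2} = 41^{2} = 1681$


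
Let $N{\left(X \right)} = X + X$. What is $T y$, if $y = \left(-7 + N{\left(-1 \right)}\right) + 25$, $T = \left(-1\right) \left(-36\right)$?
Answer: $576$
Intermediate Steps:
$N{\left(X \right)} = 2 X$
$T = 36$
$y = 16$ ($y = \left(-7 + 2 \left(-1\right)\right) + 25 = \left(-7 - 2\right) + 25 = -9 + 25 = 16$)
$T y = 36 \cdot 16 = 576$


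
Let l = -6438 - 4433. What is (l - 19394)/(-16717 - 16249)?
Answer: 30265/32966 ≈ 0.91807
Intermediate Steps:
l = -10871
(l - 19394)/(-16717 - 16249) = (-10871 - 19394)/(-16717 - 16249) = -30265/(-32966) = -30265*(-1/32966) = 30265/32966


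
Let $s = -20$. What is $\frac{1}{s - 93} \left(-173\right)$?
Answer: $\frac{173}{113} \approx 1.531$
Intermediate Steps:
$\frac{1}{s - 93} \left(-173\right) = \frac{1}{-20 - 93} \left(-173\right) = \frac{1}{-113} \left(-173\right) = \left(- \frac{1}{113}\right) \left(-173\right) = \frac{173}{113}$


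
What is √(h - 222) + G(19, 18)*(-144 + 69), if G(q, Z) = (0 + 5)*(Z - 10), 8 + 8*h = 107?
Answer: -3000 + I*√3354/4 ≈ -3000.0 + 14.478*I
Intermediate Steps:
h = 99/8 (h = -1 + (⅛)*107 = -1 + 107/8 = 99/8 ≈ 12.375)
G(q, Z) = -50 + 5*Z (G(q, Z) = 5*(-10 + Z) = -50 + 5*Z)
√(h - 222) + G(19, 18)*(-144 + 69) = √(99/8 - 222) + (-50 + 5*18)*(-144 + 69) = √(-1677/8) + (-50 + 90)*(-75) = I*√3354/4 + 40*(-75) = I*√3354/4 - 3000 = -3000 + I*√3354/4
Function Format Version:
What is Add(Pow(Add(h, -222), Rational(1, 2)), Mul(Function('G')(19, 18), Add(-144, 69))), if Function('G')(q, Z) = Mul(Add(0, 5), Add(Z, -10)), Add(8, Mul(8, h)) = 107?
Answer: Add(-3000, Mul(Rational(1, 4), I, Pow(3354, Rational(1, 2)))) ≈ Add(-3000.0, Mul(14.478, I))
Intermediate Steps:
h = Rational(99, 8) (h = Add(-1, Mul(Rational(1, 8), 107)) = Add(-1, Rational(107, 8)) = Rational(99, 8) ≈ 12.375)
Function('G')(q, Z) = Add(-50, Mul(5, Z)) (Function('G')(q, Z) = Mul(5, Add(-10, Z)) = Add(-50, Mul(5, Z)))
Add(Pow(Add(h, -222), Rational(1, 2)), Mul(Function('G')(19, 18), Add(-144, 69))) = Add(Pow(Add(Rational(99, 8), -222), Rational(1, 2)), Mul(Add(-50, Mul(5, 18)), Add(-144, 69))) = Add(Pow(Rational(-1677, 8), Rational(1, 2)), Mul(Add(-50, 90), -75)) = Add(Mul(Rational(1, 4), I, Pow(3354, Rational(1, 2))), Mul(40, -75)) = Add(Mul(Rational(1, 4), I, Pow(3354, Rational(1, 2))), -3000) = Add(-3000, Mul(Rational(1, 4), I, Pow(3354, Rational(1, 2))))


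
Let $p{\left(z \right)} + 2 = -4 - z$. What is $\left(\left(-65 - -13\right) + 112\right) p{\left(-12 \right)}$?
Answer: $360$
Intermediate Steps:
$p{\left(z \right)} = -6 - z$ ($p{\left(z \right)} = -2 - \left(4 + z\right) = -6 - z$)
$\left(\left(-65 - -13\right) + 112\right) p{\left(-12 \right)} = \left(\left(-65 - -13\right) + 112\right) \left(-6 - -12\right) = \left(\left(-65 + 13\right) + 112\right) \left(-6 + 12\right) = \left(-52 + 112\right) 6 = 60 \cdot 6 = 360$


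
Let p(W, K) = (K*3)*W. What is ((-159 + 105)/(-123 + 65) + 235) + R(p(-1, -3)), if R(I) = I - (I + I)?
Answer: 6581/29 ≈ 226.93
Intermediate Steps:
p(W, K) = 3*K*W (p(W, K) = (3*K)*W = 3*K*W)
R(I) = -I (R(I) = I - 2*I = -I)
((-159 + 105)/(-123 + 65) + 235) + R(p(-1, -3)) = ((-159 + 105)/(-123 + 65) + 235) - 3*(-3)*(-1) = (-54/(-58) + 235) - 1*9 = (-54*(-1/58) + 235) - 9 = (27/29 + 235) - 9 = 6842/29 - 9 = 6581/29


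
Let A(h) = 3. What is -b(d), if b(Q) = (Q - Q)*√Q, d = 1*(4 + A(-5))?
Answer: 0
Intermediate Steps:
d = 7 (d = 1*(4 + 3) = 1*7 = 7)
b(Q) = 0 (b(Q) = 0*√Q = 0)
-b(d) = -1*0 = 0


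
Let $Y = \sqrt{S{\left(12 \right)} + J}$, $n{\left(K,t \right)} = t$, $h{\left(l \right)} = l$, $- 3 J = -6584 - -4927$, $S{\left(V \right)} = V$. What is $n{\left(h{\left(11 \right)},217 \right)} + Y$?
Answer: $217 + \frac{\sqrt{5079}}{3} \approx 240.76$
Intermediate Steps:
$J = \frac{1657}{3}$ ($J = - \frac{-6584 - -4927}{3} = - \frac{-6584 + 4927}{3} = \left(- \frac{1}{3}\right) \left(-1657\right) = \frac{1657}{3} \approx 552.33$)
$Y = \frac{\sqrt{5079}}{3}$ ($Y = \sqrt{12 + \frac{1657}{3}} = \sqrt{\frac{1693}{3}} = \frac{\sqrt{5079}}{3} \approx 23.756$)
$n{\left(h{\left(11 \right)},217 \right)} + Y = 217 + \frac{\sqrt{5079}}{3}$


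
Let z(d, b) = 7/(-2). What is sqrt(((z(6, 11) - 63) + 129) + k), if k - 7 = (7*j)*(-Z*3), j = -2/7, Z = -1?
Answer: sqrt(254)/2 ≈ 7.9687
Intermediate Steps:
j = -2/7 (j = -2*1/7 = -2/7 ≈ -0.28571)
z(d, b) = -7/2 (z(d, b) = 7*(-1/2) = -7/2)
k = 1 (k = 7 + (7*(-2/7))*(-1*(-1)*3) = 7 - 2*3 = 7 - 6 = 1)
sqrt(((z(6, 11) - 63) + 129) + k) = sqrt(((-7/2 - 63) + 129) + 1) = sqrt((-133/2 + 129) + 1) = sqrt(125/2 + 1) = sqrt(127/2) = sqrt(254)/2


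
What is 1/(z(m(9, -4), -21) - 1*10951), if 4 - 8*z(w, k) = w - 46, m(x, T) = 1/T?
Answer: -32/350231 ≈ -9.1368e-5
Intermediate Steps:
z(w, k) = 25/4 - w/8 (z(w, k) = 1/2 - (w - 46)/8 = 1/2 - (-46 + w)/8 = 1/2 + (23/4 - w/8) = 25/4 - w/8)
1/(z(m(9, -4), -21) - 1*10951) = 1/((25/4 - 1/8/(-4)) - 1*10951) = 1/((25/4 - 1/8*(-1/4)) - 10951) = 1/((25/4 + 1/32) - 10951) = 1/(201/32 - 10951) = 1/(-350231/32) = -32/350231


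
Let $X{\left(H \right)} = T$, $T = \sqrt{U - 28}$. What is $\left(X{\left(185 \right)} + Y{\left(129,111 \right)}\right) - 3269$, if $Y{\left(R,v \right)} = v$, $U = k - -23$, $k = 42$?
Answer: $-3158 + \sqrt{37} \approx -3151.9$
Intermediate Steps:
$U = 65$ ($U = 42 - -23 = 42 + 23 = 65$)
$T = \sqrt{37}$ ($T = \sqrt{65 - 28} = \sqrt{37} \approx 6.0828$)
$X{\left(H \right)} = \sqrt{37}$
$\left(X{\left(185 \right)} + Y{\left(129,111 \right)}\right) - 3269 = \left(\sqrt{37} + 111\right) - 3269 = \left(111 + \sqrt{37}\right) - 3269 = -3158 + \sqrt{37}$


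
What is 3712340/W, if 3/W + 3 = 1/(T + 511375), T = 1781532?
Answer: -25536147404800/6878721 ≈ -3.7123e+6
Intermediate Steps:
W = -6878721/6878720 (W = 3/(-3 + 1/(1781532 + 511375)) = 3/(-3 + 1/2292907) = 3/(-6878720/2292907) = 3*(-2292907/6878720) = -6878721/6878720 ≈ -1.0000)
3712340/W = 3712340/(-6878721/6878720) = 3712340*(-6878720/6878721) = -25536147404800/6878721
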